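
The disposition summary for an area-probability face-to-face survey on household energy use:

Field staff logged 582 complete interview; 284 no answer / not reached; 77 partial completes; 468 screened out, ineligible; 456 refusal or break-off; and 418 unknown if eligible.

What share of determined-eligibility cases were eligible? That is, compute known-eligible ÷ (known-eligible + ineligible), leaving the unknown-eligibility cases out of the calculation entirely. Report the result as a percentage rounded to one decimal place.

74.9%

Determined eligible: 582 + 77 + 456 + 284 = 1399
e = 1399 / (1399 + 468) = 1399 / 1867 = 0.7493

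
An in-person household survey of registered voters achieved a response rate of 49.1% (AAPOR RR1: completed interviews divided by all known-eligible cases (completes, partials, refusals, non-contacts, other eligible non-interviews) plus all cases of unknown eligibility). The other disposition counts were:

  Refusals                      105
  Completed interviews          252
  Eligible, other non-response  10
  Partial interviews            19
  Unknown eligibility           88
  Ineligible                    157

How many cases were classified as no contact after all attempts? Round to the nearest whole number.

RR1 = 252 / D = 0.491
D = 252 / 0.491 = 513.2
Other denominator terms total 474
no contact after all attempts = 513.2 − 474 ≈ 39

39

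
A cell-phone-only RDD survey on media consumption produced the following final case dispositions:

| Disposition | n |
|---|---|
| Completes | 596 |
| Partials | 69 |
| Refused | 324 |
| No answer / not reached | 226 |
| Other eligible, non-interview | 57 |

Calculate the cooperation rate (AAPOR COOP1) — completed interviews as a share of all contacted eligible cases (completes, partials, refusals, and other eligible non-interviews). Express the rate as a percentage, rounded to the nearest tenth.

57.0%

Numerator → 596
Denom → 596 + 69 + 324 + 57 = 1046
COOP1 = 596 / 1046 = 0.5698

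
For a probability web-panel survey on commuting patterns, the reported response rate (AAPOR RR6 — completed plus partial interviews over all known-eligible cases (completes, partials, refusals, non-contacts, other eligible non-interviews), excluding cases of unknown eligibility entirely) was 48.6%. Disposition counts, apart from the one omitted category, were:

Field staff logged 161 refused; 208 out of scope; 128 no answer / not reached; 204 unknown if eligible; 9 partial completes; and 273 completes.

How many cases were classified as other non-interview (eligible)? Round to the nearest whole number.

9

Top → 273 + 9 = 282
RR6 = 282 / D = 0.486
D = 282 / 0.486 = 580.2
Rest of base = 571
other non-interview (eligible) = 580.2 − 571 ≈ 9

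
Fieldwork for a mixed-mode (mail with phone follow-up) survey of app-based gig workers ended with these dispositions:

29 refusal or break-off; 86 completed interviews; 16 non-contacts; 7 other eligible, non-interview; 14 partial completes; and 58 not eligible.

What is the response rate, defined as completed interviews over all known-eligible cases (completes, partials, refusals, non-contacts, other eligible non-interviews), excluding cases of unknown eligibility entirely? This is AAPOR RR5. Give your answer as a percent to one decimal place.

Num → 86
Denominator → 86 + 14 + 29 + 16 + 7 = 152
RR5 = 86 / 152 = 0.5658

56.6%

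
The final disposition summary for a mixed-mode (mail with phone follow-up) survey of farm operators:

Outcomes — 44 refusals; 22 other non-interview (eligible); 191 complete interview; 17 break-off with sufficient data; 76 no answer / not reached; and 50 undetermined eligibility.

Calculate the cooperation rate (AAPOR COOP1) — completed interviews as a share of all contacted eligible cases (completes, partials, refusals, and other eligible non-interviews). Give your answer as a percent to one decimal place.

69.7%

Top → 191
Denom → 191 + 17 + 44 + 22 = 274
COOP1 = 191 / 274 = 0.6971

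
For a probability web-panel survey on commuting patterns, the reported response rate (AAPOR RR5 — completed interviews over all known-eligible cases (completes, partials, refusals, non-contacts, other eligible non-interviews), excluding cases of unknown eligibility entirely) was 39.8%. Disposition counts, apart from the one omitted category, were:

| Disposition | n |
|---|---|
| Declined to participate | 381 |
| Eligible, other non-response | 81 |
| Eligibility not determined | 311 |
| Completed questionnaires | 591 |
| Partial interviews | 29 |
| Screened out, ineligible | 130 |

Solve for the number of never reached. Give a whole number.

403

RR5 = 591 / D = 0.398
D = 591 / 0.398 = 1484.9
Other denominator terms total 1082
never reached = 1484.9 − 1082 ≈ 403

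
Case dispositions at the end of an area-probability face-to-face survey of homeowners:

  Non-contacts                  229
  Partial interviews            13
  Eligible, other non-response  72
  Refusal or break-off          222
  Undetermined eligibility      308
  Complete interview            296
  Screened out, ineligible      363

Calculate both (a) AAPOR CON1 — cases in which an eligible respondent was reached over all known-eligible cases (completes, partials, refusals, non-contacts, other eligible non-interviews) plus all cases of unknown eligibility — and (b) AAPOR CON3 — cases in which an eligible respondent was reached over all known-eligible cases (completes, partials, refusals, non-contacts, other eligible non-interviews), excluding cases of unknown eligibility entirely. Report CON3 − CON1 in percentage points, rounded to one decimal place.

Num → 296 + 13 + 222 + 72 = 603
Denom → 296 + 13 + 222 + 229 + 72 + 308 = 1140
CON1 = 603 / 1140 = 0.5289
Denom → 296 + 13 + 222 + 229 + 72 = 832
CON3 = 603 / 832 = 0.7248
Difference = 72.48 − 52.89 = 19.59 percentage points

19.6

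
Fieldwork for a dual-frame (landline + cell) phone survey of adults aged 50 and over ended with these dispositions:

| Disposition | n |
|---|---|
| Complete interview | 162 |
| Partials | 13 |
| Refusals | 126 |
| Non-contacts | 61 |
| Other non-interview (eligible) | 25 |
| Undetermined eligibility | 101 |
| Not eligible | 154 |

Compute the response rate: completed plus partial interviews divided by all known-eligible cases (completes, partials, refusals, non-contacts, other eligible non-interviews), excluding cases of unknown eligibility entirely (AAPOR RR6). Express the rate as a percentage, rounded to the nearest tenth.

Top: 162 + 13 = 175
Denom: 162 + 13 + 126 + 61 + 25 = 387
RR6 = 175 / 387 = 0.4522

45.2%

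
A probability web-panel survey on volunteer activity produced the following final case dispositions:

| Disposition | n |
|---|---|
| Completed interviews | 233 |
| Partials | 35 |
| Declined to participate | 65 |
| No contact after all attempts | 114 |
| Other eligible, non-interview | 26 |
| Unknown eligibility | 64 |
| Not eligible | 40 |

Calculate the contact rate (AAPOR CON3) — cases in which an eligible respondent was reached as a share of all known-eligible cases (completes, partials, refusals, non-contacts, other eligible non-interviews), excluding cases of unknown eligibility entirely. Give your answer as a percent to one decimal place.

Num → 233 + 35 + 65 + 26 = 359
Denominator → 233 + 35 + 65 + 114 + 26 = 473
CON3 = 359 / 473 = 0.7590

75.9%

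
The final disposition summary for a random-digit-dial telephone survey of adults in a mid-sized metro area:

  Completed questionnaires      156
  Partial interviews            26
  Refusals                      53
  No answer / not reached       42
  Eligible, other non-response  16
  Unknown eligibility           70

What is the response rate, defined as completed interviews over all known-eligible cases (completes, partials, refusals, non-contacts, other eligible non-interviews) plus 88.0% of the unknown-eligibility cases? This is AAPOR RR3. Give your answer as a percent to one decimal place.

Top = 156
Determined eligible = 156 + 26 + 53 + 42 + 16 = 293
Estimated eligible among unknowns = 0.8800 × 70 = 61.60
Denominator = 293 + 61.60 = 354.60
RR3 = 156 / 354.60 = 0.4399

44.0%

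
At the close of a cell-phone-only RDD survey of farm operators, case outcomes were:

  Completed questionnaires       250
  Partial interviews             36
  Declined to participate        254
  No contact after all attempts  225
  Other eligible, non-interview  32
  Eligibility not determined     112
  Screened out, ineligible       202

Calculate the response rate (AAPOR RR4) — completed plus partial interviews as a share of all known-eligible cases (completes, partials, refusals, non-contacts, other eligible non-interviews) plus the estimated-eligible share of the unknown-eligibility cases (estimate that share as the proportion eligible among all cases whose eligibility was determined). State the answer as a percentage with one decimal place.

Top → 250 + 36 = 286
Determined eligible → 250 + 36 + 254 + 225 + 32 = 797
e = 797 / (797 + 202) = 797 / 999 = 0.7978
e × U → 0.7978 × 112 = 89.35
Denominator → 797 + 89.35 = 886.35
RR4 = 286 / 886.35 = 0.3227

32.3%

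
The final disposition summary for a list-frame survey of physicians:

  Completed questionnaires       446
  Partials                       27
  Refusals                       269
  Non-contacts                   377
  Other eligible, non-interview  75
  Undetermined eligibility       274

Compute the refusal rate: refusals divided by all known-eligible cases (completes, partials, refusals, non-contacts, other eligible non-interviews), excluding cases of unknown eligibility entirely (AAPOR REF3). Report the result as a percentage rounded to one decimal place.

22.5%

Numerator: 269
Base: 446 + 27 + 269 + 377 + 75 = 1194
REF3 = 269 / 1194 = 0.2253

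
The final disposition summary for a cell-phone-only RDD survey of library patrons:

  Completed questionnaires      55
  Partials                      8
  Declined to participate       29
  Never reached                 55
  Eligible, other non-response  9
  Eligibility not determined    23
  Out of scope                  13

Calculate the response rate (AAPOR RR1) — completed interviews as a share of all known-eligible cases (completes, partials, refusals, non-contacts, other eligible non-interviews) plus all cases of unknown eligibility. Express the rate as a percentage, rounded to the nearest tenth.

Top: 55
Base: 55 + 8 + 29 + 55 + 9 + 23 = 179
RR1 = 55 / 179 = 0.3073

30.7%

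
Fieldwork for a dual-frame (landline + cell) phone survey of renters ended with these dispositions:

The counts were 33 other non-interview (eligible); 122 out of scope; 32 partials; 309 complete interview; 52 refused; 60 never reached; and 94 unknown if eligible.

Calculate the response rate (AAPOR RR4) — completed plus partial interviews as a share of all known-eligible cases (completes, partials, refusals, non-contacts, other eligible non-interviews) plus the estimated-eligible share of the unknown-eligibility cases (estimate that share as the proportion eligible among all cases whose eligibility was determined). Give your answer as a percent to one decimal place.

Num = 309 + 32 = 341
Known eligible = 309 + 32 + 52 + 60 + 33 = 486
e = 486 / (486 + 122) = 486 / 608 = 0.7993
Eligible share of unknowns = 0.7993 × 94 = 75.13
Denom = 486 + 75.13 = 561.13
RR4 = 341 / 561.13 = 0.6077

60.8%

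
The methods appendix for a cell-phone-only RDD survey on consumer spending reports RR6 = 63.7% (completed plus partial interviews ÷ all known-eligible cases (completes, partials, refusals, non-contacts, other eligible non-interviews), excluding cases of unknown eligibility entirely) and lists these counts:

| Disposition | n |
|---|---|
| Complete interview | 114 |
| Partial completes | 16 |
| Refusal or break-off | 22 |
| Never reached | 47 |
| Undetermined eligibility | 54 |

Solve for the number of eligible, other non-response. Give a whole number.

5

Top = 114 + 16 = 130
RR6 = 130 / D = 0.637
D = 130 / 0.637 = 204.1
Remaining denominator categories sum to 199
eligible, other non-response = 204.1 − 199 ≈ 5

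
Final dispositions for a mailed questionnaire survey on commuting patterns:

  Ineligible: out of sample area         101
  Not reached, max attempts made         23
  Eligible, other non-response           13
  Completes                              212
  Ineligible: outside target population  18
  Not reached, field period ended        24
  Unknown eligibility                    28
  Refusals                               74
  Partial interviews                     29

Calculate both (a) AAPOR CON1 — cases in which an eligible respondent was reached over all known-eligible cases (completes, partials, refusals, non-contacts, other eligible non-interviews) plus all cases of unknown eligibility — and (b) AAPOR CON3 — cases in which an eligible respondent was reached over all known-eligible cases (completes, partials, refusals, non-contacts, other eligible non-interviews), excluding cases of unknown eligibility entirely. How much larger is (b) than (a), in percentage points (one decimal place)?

Non-contacts = 24 + 23 = 47
Ineligible = 18 + 101 = 119
Top → 212 + 29 + 74 + 13 = 328
Denominator → 212 + 29 + 74 + 47 + 13 + 28 = 403
CON1 = 328 / 403 = 0.8139
Denominator → 212 + 29 + 74 + 47 + 13 = 375
CON3 = 328 / 375 = 0.8747
Difference = 87.47 − 81.39 = 6.08 percentage points

6.1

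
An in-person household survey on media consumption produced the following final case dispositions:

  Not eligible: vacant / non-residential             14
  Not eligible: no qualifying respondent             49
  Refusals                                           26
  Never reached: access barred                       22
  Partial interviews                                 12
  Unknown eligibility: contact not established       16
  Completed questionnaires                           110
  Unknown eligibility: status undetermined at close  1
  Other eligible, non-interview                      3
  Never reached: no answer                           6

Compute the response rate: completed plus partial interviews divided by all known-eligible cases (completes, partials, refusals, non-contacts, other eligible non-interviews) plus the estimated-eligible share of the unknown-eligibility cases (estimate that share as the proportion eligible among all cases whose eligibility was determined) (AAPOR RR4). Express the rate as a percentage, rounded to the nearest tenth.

63.7%

Non-contacts = 6 + 22 = 28
Unknown eligibility = 16 + 1 = 17
Ineligible = 49 + 14 = 63
Top: 110 + 12 = 122
Determined eligible: 110 + 12 + 26 + 28 + 3 = 179
e = 179 / (179 + 63) = 179 / 242 = 0.7397
Eligible share of unknowns: 0.7397 × 17 = 12.57
Denom: 179 + 12.57 = 191.57
RR4 = 122 / 191.57 = 0.6368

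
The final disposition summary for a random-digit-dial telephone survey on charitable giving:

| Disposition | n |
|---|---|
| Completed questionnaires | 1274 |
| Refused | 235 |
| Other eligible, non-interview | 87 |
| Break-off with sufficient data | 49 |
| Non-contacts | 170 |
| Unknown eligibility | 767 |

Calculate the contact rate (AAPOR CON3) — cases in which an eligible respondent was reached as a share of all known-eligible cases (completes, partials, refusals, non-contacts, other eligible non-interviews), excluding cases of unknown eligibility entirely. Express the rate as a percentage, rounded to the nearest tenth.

90.6%

Numerator → 1274 + 49 + 235 + 87 = 1645
Denom → 1274 + 49 + 235 + 170 + 87 = 1815
CON3 = 1645 / 1815 = 0.9063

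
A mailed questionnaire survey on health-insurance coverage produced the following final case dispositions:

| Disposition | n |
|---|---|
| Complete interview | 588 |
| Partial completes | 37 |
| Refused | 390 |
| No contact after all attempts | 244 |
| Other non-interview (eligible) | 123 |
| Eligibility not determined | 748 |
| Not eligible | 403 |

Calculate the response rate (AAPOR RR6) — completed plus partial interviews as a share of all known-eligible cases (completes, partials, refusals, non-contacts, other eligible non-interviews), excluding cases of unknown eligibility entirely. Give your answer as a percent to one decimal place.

Num: 588 + 37 = 625
Denominator: 588 + 37 + 390 + 244 + 123 = 1382
RR6 = 625 / 1382 = 0.4522

45.2%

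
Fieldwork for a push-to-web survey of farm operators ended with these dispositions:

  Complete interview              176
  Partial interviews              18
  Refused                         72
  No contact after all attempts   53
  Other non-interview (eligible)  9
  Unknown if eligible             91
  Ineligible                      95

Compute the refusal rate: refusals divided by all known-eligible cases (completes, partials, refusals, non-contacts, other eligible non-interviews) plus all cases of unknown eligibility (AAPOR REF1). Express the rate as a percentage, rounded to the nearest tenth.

Num → 72
Denominator → 176 + 18 + 72 + 53 + 9 + 91 = 419
REF1 = 72 / 419 = 0.1718

17.2%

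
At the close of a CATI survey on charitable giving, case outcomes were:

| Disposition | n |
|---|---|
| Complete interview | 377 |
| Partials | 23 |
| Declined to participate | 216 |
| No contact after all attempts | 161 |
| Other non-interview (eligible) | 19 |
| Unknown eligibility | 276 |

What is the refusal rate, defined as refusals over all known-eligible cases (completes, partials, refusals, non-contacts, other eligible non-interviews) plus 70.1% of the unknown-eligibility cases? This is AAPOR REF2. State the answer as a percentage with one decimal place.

21.8%

Top = 216
Known eligible = 377 + 23 + 216 + 161 + 19 = 796
Eligible share of unknowns = 0.7010 × 276 = 193.48
Denom = 796 + 193.48 = 989.48
REF2 = 216 / 989.48 = 0.2183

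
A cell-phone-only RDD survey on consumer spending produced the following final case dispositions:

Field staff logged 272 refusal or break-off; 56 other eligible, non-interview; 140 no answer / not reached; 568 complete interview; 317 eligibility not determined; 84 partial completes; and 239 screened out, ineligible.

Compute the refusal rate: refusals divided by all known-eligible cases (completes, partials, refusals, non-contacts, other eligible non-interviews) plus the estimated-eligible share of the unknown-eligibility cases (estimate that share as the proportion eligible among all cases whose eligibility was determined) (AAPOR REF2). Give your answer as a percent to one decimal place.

Num: 272
Determined eligible: 568 + 84 + 272 + 140 + 56 = 1120
e = 1120 / (1120 + 239) = 1120 / 1359 = 0.8241
e × U: 0.8241 × 317 = 261.24
Denom: 1120 + 261.24 = 1381.24
REF2 = 272 / 1381.24 = 0.1969

19.7%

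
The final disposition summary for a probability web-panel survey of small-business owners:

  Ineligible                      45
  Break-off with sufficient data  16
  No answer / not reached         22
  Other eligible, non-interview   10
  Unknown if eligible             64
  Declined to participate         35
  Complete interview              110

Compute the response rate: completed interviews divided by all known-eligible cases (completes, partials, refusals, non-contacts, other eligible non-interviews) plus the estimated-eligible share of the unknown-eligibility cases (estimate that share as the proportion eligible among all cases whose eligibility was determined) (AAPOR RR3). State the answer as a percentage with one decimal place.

44.9%

Num: 110
Known eligible: 110 + 16 + 35 + 22 + 10 = 193
e = 193 / (193 + 45) = 193 / 238 = 0.8109
Eligible share of unknowns: 0.8109 × 64 = 51.90
Denom: 193 + 51.90 = 244.90
RR3 = 110 / 244.90 = 0.4492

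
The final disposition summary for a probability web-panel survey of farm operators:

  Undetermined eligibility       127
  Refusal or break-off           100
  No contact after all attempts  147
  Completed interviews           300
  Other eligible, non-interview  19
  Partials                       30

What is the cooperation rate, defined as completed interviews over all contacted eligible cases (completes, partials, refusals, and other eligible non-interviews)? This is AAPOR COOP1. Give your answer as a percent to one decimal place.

66.8%

Numerator = 300
Base = 300 + 30 + 100 + 19 = 449
COOP1 = 300 / 449 = 0.6682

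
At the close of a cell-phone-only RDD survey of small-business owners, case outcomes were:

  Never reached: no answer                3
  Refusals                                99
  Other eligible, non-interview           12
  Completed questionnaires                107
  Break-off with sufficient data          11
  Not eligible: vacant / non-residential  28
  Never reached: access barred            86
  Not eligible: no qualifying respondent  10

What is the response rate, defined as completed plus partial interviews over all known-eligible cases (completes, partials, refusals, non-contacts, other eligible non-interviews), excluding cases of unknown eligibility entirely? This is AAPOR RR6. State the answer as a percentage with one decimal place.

No answer / not reached = 3 + 86 = 89
Out of scope = 10 + 28 = 38
Top = 107 + 11 = 118
Denom = 107 + 11 + 99 + 89 + 12 = 318
RR6 = 118 / 318 = 0.3711

37.1%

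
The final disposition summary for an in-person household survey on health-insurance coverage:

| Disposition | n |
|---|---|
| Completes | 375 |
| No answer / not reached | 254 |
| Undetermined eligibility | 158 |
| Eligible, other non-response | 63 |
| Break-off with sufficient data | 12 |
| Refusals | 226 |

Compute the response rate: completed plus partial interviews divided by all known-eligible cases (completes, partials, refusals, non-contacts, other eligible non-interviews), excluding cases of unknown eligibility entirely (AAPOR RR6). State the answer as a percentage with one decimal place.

41.6%

Num: 375 + 12 = 387
Denominator: 375 + 12 + 226 + 254 + 63 = 930
RR6 = 387 / 930 = 0.4161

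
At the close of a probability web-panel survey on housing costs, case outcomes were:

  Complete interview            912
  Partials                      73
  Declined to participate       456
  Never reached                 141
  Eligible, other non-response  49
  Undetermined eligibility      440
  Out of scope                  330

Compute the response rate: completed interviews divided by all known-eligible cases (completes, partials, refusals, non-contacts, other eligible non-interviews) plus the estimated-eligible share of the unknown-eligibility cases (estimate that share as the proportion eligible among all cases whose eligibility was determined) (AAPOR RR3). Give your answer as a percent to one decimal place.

45.7%

Num = 912
Known eligible = 912 + 73 + 456 + 141 + 49 = 1631
e = 1631 / (1631 + 330) = 1631 / 1961 = 0.8317
Eligible share of unknowns = 0.8317 × 440 = 365.95
Base = 1631 + 365.95 = 1996.95
RR3 = 912 / 1996.95 = 0.4567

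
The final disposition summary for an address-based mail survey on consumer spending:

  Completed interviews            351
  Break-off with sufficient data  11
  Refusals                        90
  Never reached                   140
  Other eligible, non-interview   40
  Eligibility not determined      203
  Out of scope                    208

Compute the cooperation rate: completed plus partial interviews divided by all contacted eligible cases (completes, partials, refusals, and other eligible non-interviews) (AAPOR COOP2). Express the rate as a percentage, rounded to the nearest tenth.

Top → 351 + 11 = 362
Base → 351 + 11 + 90 + 40 = 492
COOP2 = 362 / 492 = 0.7358

73.6%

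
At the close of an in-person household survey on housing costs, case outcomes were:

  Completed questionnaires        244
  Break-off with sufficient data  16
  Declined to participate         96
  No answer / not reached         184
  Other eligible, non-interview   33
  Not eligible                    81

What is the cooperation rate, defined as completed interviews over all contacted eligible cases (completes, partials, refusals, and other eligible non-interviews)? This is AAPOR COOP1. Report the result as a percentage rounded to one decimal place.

Num = 244
Base = 244 + 16 + 96 + 33 = 389
COOP1 = 244 / 389 = 0.6272

62.7%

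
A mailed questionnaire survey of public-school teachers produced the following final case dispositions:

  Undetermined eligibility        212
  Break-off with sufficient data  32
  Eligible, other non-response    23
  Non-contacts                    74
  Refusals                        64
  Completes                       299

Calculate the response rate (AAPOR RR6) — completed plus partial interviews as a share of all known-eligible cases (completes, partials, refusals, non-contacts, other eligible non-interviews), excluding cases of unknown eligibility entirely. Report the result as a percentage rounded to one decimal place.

Numerator: 299 + 32 = 331
Base: 299 + 32 + 64 + 74 + 23 = 492
RR6 = 331 / 492 = 0.6728

67.3%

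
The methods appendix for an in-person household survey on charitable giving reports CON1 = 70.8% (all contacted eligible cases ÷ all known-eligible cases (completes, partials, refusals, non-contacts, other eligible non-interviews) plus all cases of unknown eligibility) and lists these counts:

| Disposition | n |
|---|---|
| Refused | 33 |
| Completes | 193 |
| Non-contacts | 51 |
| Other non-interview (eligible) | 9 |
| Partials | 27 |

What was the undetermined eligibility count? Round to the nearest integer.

57

Num: 193 + 27 + 33 + 9 = 262
CON1 = 262 / D = 0.708
D = 262 / 0.708 = 370.1
Other denominator terms total 313
undetermined eligibility = 370.1 − 313 ≈ 57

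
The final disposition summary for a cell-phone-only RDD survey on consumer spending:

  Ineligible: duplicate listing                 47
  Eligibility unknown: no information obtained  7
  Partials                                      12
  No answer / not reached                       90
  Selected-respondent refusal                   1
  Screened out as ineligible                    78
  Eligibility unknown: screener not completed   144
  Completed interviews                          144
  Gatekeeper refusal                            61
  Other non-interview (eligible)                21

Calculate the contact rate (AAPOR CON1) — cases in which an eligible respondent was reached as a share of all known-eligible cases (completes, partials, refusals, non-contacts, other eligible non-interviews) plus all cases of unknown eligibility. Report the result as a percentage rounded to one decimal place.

Declined to participate = 61 + 1 = 62
Unknown if eligible = 144 + 7 = 151
Not eligible = 78 + 47 = 125
Num = 144 + 12 + 62 + 21 = 239
Denominator = 144 + 12 + 62 + 90 + 21 + 151 = 480
CON1 = 239 / 480 = 0.4979

49.8%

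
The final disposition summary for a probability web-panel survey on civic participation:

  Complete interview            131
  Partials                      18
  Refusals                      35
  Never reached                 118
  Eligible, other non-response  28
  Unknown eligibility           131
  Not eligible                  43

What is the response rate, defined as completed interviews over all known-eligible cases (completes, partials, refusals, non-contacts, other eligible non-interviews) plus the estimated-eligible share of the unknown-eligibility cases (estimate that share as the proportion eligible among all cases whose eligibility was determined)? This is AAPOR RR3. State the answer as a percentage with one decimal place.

Num = 131
Determined eligible = 131 + 18 + 35 + 118 + 28 = 330
e = 330 / (330 + 43) = 330 / 373 = 0.8847
Eligible share of unknowns = 0.8847 × 131 = 115.90
Denominator = 330 + 115.90 = 445.90
RR3 = 131 / 445.90 = 0.2938

29.4%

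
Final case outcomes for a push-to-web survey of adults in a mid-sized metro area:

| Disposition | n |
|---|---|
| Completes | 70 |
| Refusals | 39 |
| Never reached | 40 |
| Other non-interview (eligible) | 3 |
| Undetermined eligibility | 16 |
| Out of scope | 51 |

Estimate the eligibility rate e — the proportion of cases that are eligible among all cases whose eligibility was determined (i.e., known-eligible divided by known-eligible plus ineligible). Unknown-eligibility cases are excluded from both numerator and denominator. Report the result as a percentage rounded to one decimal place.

74.9%

Eligible (known): 70 + 39 + 40 + 3 = 152
e = 152 / (152 + 51) = 152 / 203 = 0.7488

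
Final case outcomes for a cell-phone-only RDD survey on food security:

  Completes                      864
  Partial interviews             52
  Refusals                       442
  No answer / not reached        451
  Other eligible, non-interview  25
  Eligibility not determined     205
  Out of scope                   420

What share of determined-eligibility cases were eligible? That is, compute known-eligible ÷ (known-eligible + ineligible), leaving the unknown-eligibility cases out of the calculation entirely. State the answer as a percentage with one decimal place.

Known eligible: 864 + 52 + 442 + 451 + 25 = 1834
e = 1834 / (1834 + 420) = 1834 / 2254 = 0.8137

81.4%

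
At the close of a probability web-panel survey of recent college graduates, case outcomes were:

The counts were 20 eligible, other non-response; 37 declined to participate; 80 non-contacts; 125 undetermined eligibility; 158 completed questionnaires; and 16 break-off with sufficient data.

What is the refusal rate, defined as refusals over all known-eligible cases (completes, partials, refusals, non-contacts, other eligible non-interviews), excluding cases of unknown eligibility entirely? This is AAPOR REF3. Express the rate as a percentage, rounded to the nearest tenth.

11.9%

Numerator: 37
Base: 158 + 16 + 37 + 80 + 20 = 311
REF3 = 37 / 311 = 0.1190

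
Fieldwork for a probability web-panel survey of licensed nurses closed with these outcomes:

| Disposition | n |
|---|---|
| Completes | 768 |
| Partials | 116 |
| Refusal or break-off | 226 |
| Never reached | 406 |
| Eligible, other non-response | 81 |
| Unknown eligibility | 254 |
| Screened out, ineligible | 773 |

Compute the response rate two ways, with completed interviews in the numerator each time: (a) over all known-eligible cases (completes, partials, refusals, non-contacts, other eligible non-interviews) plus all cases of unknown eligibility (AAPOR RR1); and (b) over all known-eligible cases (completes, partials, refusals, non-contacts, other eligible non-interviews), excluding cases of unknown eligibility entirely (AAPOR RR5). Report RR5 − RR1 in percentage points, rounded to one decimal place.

Num = 768
Denom = 768 + 116 + 226 + 406 + 81 + 254 = 1851
RR1 = 768 / 1851 = 0.4149
Denom = 768 + 116 + 226 + 406 + 81 = 1597
RR5 = 768 / 1597 = 0.4809
Difference = 48.09 − 41.49 = 6.60 percentage points

6.6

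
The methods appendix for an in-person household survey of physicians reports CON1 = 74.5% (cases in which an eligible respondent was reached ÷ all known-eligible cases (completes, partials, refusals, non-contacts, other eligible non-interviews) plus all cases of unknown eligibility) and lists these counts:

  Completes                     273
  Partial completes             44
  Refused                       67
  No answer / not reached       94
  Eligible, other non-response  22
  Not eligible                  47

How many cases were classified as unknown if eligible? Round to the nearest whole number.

45

Numerator: 273 + 44 + 67 + 22 = 406
CON1 = 406 / D = 0.745
D = 406 / 0.745 = 545.0
Other denominator terms total 500
unknown if eligible = 545.0 − 500 ≈ 45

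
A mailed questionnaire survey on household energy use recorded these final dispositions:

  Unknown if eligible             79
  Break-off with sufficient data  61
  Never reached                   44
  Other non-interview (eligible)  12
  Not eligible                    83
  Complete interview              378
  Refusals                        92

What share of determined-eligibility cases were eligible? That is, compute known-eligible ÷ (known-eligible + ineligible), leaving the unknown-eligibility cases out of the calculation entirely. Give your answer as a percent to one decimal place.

87.6%

Eligible (known): 378 + 61 + 92 + 44 + 12 = 587
e = 587 / (587 + 83) = 587 / 670 = 0.8761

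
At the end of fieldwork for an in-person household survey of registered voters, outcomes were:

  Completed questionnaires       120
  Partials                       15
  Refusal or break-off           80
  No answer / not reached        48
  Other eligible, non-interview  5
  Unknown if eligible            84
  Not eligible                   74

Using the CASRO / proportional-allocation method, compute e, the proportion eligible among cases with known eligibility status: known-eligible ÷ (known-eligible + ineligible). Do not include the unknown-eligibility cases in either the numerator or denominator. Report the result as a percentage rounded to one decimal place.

78.4%

Eligible (known) → 120 + 15 + 80 + 48 + 5 = 268
e = 268 / (268 + 74) = 268 / 342 = 0.7836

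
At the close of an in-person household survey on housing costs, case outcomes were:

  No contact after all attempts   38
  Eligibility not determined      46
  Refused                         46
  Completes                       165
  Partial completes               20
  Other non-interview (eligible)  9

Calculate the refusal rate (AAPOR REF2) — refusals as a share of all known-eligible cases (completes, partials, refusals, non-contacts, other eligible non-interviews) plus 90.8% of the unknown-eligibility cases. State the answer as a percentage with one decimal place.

14.4%

Top = 46
Known eligible = 165 + 20 + 46 + 38 + 9 = 278
e × U = 0.9080 × 46 = 41.77
Denominator = 278 + 41.77 = 319.77
REF2 = 46 / 319.77 = 0.1439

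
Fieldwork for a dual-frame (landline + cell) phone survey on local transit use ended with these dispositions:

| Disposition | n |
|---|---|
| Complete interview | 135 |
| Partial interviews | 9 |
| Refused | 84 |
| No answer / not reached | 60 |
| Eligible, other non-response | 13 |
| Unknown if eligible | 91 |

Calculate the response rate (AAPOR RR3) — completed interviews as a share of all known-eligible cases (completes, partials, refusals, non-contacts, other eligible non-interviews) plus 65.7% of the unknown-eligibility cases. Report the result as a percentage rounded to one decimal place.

Num = 135
Known eligible = 135 + 9 + 84 + 60 + 13 = 301
Estimated eligible among unknowns = 0.6570 × 91 = 59.79
Denom = 301 + 59.79 = 360.79
RR3 = 135 / 360.79 = 0.3742

37.4%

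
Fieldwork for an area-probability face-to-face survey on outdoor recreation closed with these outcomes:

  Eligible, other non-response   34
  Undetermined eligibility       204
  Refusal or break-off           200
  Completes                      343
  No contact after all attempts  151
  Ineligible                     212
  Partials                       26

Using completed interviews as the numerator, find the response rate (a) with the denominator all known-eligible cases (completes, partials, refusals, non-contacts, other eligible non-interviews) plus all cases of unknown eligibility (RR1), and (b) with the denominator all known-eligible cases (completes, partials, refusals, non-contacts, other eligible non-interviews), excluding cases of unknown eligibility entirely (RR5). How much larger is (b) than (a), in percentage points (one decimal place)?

9.7

Top: 343
Denom: 343 + 26 + 200 + 151 + 34 + 204 = 958
RR1 = 343 / 958 = 0.3580
Denom: 343 + 26 + 200 + 151 + 34 = 754
RR5 = 343 / 754 = 0.4549
Difference = 45.49 − 35.80 = 9.69 percentage points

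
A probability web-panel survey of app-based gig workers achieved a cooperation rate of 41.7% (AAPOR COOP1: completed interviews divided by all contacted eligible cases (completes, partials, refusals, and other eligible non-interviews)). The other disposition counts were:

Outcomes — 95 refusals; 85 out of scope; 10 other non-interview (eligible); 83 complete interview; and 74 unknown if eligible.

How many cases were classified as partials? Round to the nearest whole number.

COOP1 = 83 / D = 0.417
D = 83 / 0.417 = 199.0
Rest of base = 188
partials = 199.0 − 188 ≈ 11

11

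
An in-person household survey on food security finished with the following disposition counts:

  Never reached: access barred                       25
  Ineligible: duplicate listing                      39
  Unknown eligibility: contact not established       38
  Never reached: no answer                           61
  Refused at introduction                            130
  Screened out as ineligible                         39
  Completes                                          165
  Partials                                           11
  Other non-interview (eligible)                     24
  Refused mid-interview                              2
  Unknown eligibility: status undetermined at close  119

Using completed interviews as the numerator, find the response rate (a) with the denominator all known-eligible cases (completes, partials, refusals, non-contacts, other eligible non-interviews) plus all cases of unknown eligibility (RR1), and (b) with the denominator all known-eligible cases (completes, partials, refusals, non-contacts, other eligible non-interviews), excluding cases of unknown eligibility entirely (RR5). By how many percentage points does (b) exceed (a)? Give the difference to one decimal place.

10.8

Refused = 130 + 2 = 132
No contact after all attempts = 61 + 25 = 86
Undetermined eligibility = 38 + 119 = 157
Not eligible = 39 + 39 = 78
Top → 165
Denominator → 165 + 11 + 132 + 86 + 24 + 157 = 575
RR1 = 165 / 575 = 0.2870
Denominator → 165 + 11 + 132 + 86 + 24 = 418
RR5 = 165 / 418 = 0.3947
Difference = 39.47 − 28.70 = 10.77 percentage points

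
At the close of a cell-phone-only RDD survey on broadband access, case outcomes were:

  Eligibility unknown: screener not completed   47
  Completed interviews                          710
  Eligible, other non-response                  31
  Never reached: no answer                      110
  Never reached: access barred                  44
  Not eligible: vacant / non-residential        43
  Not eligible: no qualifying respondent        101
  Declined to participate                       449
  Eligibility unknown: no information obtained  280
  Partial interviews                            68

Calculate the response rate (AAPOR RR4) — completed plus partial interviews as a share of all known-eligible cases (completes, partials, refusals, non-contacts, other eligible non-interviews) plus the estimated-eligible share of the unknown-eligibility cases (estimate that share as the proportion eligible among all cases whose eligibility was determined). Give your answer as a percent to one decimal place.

45.5%

No answer / not reached = 110 + 44 = 154
Unknown eligibility = 47 + 280 = 327
Ineligible = 101 + 43 = 144
Top = 710 + 68 = 778
Eligible (known) = 710 + 68 + 449 + 154 + 31 = 1412
e = 1412 / (1412 + 144) = 1412 / 1556 = 0.9075
Eligible share of unknowns = 0.9075 × 327 = 296.75
Denom = 1412 + 296.75 = 1708.75
RR4 = 778 / 1708.75 = 0.4553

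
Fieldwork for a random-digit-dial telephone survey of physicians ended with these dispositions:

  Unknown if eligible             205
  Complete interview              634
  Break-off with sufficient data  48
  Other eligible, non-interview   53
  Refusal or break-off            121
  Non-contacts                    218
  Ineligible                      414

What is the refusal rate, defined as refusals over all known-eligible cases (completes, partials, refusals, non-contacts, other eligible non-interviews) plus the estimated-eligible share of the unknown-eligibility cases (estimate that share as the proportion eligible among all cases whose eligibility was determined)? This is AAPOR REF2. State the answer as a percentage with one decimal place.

9.9%

Numerator: 121
Determined eligible: 634 + 48 + 121 + 218 + 53 = 1074
e = 1074 / (1074 + 414) = 1074 / 1488 = 0.7218
e × U: 0.7218 × 205 = 147.97
Denom: 1074 + 147.97 = 1221.97
REF2 = 121 / 1221.97 = 0.0990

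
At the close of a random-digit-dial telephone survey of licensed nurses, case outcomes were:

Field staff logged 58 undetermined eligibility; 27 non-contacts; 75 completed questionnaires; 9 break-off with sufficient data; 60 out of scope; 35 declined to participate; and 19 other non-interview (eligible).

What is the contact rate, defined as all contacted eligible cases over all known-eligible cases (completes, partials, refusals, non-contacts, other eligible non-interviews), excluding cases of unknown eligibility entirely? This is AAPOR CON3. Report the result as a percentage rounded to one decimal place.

83.6%

Numerator = 75 + 9 + 35 + 19 = 138
Denom = 75 + 9 + 35 + 27 + 19 = 165
CON3 = 138 / 165 = 0.8364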